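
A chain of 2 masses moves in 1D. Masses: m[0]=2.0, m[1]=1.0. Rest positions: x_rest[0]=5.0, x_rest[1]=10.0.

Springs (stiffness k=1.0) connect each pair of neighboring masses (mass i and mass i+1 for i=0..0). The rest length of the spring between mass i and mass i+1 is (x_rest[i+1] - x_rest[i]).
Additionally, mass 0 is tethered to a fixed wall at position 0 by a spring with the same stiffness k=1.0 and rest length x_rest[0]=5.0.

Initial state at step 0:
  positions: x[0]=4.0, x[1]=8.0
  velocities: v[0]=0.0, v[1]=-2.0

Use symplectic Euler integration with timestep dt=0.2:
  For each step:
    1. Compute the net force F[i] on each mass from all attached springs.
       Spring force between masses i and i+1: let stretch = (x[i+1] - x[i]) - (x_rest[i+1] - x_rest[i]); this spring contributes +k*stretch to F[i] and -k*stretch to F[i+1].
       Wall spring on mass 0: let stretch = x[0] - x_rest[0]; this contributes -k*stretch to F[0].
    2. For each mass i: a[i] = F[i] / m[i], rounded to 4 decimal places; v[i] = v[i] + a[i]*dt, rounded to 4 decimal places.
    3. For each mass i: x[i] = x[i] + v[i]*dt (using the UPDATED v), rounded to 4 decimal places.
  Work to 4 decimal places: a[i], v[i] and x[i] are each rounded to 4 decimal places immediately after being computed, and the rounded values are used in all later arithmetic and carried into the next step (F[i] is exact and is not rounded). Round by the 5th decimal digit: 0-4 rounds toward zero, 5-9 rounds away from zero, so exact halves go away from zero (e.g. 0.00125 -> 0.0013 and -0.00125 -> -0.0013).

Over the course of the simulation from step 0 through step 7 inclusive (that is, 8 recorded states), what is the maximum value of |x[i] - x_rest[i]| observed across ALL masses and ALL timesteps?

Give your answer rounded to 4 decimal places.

Answer: 3.1558

Derivation:
Step 0: x=[4.0000 8.0000] v=[0.0000 -2.0000]
Step 1: x=[4.0000 7.6400] v=[0.0000 -1.8000]
Step 2: x=[3.9928 7.3344] v=[-0.0360 -1.5280]
Step 3: x=[3.9726 7.0951] v=[-0.1011 -1.1963]
Step 4: x=[3.9354 6.9309] v=[-0.1861 -0.8208]
Step 5: x=[3.8794 6.8469] v=[-0.2801 -0.4199]
Step 6: x=[3.8051 6.8442] v=[-0.3713 -0.0134]
Step 7: x=[3.7155 6.9200] v=[-0.4479 0.3788]
Max displacement = 3.1558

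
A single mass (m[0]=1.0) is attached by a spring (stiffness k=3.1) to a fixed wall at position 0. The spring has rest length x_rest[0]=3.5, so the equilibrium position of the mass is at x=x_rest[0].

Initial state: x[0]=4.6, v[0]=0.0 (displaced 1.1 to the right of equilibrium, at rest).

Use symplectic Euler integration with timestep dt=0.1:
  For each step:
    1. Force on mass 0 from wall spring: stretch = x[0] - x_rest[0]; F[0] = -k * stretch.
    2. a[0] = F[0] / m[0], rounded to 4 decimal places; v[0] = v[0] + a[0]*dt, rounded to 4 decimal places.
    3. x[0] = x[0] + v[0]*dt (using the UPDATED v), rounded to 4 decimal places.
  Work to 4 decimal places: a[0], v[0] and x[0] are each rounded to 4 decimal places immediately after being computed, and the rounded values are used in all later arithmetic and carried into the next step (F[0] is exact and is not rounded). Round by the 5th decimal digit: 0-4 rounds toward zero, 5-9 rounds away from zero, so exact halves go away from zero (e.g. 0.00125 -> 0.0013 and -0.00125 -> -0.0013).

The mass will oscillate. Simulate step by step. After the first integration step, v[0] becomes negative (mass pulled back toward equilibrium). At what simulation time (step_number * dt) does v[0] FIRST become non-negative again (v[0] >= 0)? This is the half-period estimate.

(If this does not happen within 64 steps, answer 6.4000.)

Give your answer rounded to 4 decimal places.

Answer: 1.8000

Derivation:
Step 0: x=[4.6000] v=[0.0000]
Step 1: x=[4.5659] v=[-0.3410]
Step 2: x=[4.4988] v=[-0.6714]
Step 3: x=[4.4007] v=[-0.9810]
Step 4: x=[4.2747] v=[-1.2602]
Step 5: x=[4.1247] v=[-1.5004]
Step 6: x=[3.9553] v=[-1.6941]
Step 7: x=[3.7718] v=[-1.8352]
Step 8: x=[3.5799] v=[-1.9195]
Step 9: x=[3.3855] v=[-1.9443]
Step 10: x=[3.1946] v=[-1.9088]
Step 11: x=[3.0132] v=[-1.8141]
Step 12: x=[2.8469] v=[-1.6632]
Step 13: x=[2.7008] v=[-1.4607]
Step 14: x=[2.5795] v=[-1.2130]
Step 15: x=[2.4867] v=[-0.9276]
Step 16: x=[2.4254] v=[-0.6135]
Step 17: x=[2.3974] v=[-0.2804]
Step 18: x=[2.4035] v=[0.0614]
First v>=0 after going negative at step 18, time=1.8000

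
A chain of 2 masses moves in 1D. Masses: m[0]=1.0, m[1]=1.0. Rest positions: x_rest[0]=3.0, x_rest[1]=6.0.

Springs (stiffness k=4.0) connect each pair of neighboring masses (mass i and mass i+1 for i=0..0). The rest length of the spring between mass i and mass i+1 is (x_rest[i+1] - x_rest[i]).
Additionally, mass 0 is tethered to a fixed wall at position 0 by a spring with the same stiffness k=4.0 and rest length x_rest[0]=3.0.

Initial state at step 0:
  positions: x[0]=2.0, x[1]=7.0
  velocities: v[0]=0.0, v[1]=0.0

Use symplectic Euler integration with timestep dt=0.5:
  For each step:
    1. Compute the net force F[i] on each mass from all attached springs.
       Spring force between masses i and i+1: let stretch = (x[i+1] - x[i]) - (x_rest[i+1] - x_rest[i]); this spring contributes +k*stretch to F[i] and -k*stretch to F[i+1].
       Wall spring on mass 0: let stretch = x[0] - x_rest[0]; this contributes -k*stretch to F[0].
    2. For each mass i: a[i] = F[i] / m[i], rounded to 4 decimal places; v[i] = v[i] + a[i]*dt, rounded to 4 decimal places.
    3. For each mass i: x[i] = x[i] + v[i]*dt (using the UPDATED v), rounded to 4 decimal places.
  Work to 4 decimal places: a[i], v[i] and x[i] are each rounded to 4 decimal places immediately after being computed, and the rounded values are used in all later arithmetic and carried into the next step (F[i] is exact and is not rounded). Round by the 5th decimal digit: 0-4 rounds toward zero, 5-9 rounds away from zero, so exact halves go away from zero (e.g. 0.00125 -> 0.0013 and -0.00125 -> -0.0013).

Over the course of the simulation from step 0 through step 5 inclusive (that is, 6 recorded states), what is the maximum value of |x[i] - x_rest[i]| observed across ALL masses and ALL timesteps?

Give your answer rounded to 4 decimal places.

Step 0: x=[2.0000 7.0000] v=[0.0000 0.0000]
Step 1: x=[5.0000 5.0000] v=[6.0000 -4.0000]
Step 2: x=[3.0000 6.0000] v=[-4.0000 2.0000]
Step 3: x=[1.0000 7.0000] v=[-4.0000 2.0000]
Step 4: x=[4.0000 5.0000] v=[6.0000 -4.0000]
Step 5: x=[4.0000 5.0000] v=[0.0000 0.0000]
Max displacement = 2.0000

Answer: 2.0000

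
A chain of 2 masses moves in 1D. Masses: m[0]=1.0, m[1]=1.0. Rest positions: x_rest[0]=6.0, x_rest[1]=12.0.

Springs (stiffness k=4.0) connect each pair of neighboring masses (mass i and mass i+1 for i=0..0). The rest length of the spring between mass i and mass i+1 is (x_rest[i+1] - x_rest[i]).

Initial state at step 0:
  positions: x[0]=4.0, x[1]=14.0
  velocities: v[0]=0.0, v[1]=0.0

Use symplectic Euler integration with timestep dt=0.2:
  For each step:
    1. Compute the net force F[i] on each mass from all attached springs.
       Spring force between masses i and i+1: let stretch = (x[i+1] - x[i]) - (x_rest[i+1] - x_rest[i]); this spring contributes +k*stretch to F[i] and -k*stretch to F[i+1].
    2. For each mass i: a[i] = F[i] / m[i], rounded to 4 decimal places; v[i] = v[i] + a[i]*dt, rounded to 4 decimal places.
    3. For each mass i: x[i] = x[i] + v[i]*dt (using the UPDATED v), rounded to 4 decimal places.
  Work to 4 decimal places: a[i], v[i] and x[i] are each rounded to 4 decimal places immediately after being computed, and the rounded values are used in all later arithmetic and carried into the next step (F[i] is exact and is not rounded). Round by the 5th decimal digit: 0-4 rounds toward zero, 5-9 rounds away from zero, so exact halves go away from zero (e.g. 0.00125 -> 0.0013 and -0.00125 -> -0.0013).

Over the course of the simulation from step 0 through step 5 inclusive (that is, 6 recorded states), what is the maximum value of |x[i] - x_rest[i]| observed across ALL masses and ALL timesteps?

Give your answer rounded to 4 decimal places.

Answer: 2.0850

Derivation:
Step 0: x=[4.0000 14.0000] v=[0.0000 0.0000]
Step 1: x=[4.6400 13.3600] v=[3.2000 -3.2000]
Step 2: x=[5.7152 12.2848] v=[5.3760 -5.3760]
Step 3: x=[6.8815 11.1185] v=[5.8317 -5.8317]
Step 4: x=[7.7658 10.2342] v=[4.4213 -4.4213]
Step 5: x=[8.0850 9.9150] v=[1.5960 -1.5960]
Max displacement = 2.0850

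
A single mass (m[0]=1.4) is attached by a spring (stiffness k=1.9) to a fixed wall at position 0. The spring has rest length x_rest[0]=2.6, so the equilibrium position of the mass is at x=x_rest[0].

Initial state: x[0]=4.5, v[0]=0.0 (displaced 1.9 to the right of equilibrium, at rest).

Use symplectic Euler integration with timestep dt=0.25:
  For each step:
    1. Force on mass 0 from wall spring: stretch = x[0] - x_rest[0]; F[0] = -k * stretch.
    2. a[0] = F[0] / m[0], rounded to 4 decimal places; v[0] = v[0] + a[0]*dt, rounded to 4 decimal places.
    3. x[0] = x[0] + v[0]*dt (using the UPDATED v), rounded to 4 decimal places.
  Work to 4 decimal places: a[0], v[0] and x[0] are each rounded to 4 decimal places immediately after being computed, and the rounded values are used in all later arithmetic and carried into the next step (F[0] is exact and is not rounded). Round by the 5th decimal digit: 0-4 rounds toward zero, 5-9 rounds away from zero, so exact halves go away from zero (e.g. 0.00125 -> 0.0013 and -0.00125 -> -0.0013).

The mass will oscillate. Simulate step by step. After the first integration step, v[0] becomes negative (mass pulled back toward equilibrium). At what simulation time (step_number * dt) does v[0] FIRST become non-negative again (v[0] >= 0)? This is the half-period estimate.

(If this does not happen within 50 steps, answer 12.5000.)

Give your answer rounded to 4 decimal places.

Step 0: x=[4.5000] v=[0.0000]
Step 1: x=[4.3388] v=[-0.6447]
Step 2: x=[4.0301] v=[-1.2347]
Step 3: x=[3.6001] v=[-1.7199]
Step 4: x=[3.0853] v=[-2.0592]
Step 5: x=[2.5293] v=[-2.2239]
Step 6: x=[1.9793] v=[-2.1999]
Step 7: x=[1.4820] v=[-1.9893]
Step 8: x=[1.0795] v=[-1.6100]
Step 9: x=[0.8060] v=[-1.0941]
Step 10: x=[0.6847] v=[-0.4854]
Step 11: x=[0.7258] v=[0.1644]
First v>=0 after going negative at step 11, time=2.7500

Answer: 2.7500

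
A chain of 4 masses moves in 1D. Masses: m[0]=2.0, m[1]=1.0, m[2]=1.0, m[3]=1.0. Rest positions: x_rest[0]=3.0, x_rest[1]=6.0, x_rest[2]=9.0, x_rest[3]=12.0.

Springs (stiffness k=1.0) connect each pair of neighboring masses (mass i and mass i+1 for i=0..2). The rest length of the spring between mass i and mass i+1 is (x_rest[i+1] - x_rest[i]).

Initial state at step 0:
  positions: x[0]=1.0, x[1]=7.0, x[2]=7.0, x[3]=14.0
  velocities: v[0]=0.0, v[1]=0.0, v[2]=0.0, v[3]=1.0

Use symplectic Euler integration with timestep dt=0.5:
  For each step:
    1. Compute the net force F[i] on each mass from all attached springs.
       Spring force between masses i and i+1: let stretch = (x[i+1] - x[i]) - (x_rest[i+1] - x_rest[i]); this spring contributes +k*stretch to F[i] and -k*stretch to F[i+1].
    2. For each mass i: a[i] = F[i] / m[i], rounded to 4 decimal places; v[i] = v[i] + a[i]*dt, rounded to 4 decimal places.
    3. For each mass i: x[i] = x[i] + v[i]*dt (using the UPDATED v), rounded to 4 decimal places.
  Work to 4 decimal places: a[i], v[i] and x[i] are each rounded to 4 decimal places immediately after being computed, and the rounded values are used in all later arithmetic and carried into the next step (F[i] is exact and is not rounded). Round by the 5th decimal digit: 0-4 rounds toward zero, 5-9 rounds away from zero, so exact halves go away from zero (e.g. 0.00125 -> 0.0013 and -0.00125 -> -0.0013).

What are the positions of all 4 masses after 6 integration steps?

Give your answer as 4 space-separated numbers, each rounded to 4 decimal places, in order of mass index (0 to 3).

Step 0: x=[1.0000 7.0000 7.0000 14.0000] v=[0.0000 0.0000 0.0000 1.0000]
Step 1: x=[1.3750 5.5000 8.7500 13.5000] v=[0.7500 -3.0000 3.5000 -1.0000]
Step 2: x=[1.8907 3.7813 10.8750 12.5625] v=[1.0313 -3.4375 4.2500 -1.8750]
Step 3: x=[2.2677 3.3633 11.6485 11.9531] v=[0.7540 -0.8360 1.5469 -1.2188]
Step 4: x=[2.4067 4.7427 10.4268 12.0176] v=[0.2779 2.7588 -2.4434 0.1289]
Step 5: x=[2.4627 6.9592 8.1818 12.4344] v=[0.1119 4.4329 -4.4901 0.8335]
Step 6: x=[2.7058 8.3572 6.6943 12.5380] v=[0.4861 2.7960 -2.9751 0.2072]

Answer: 2.7058 8.3572 6.6943 12.5380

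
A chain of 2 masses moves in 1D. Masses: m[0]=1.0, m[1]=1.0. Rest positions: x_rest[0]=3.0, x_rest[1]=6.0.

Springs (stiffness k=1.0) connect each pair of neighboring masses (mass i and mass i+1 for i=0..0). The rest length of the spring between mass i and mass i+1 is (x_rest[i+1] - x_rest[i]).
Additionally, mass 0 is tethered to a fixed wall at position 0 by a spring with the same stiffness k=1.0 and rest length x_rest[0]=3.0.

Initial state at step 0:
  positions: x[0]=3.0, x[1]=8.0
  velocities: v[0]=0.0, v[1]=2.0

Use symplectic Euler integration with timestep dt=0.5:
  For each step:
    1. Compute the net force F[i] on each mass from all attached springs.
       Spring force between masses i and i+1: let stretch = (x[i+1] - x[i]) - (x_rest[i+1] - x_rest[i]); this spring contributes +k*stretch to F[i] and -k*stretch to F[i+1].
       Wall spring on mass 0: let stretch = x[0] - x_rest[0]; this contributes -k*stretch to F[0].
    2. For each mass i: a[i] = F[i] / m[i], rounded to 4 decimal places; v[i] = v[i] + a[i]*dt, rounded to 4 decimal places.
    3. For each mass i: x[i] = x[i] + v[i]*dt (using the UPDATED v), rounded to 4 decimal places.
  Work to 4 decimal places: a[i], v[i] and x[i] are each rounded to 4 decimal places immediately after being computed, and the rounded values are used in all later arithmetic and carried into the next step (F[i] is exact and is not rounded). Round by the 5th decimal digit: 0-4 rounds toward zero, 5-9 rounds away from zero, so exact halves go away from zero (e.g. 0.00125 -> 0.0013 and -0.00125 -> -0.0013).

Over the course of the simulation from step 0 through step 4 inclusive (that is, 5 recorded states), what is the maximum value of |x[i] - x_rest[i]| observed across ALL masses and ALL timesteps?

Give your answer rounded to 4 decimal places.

Answer: 2.5000

Derivation:
Step 0: x=[3.0000 8.0000] v=[0.0000 2.0000]
Step 1: x=[3.5000 8.5000] v=[1.0000 1.0000]
Step 2: x=[4.3750 8.5000] v=[1.7500 0.0000]
Step 3: x=[5.1875 8.2188] v=[1.6250 -0.5625]
Step 4: x=[5.4610 7.9297] v=[0.5469 -0.5782]
Max displacement = 2.5000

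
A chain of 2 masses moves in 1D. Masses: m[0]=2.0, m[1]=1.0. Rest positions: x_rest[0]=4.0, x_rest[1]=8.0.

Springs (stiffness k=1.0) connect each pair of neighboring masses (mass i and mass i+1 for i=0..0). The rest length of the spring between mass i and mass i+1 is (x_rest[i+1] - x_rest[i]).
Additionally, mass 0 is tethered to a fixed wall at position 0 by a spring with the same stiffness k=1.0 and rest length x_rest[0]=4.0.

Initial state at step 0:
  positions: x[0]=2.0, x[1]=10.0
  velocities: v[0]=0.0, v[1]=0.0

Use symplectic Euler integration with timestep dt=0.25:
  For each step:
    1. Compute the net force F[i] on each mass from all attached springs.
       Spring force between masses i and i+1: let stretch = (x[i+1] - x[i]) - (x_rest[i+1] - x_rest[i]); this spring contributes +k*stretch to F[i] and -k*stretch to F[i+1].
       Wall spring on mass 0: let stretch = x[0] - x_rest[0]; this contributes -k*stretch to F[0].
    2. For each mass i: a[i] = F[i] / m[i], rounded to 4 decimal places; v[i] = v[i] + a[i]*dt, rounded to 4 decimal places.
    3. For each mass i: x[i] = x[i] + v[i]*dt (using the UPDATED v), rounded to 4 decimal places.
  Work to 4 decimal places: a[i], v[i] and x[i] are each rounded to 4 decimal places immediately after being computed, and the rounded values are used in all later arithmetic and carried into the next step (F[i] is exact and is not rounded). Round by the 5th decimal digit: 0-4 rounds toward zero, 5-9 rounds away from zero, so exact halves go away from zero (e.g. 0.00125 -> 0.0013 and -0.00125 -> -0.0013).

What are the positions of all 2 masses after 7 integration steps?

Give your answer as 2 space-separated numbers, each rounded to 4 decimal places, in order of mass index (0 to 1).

Answer: 5.1900 5.8797

Derivation:
Step 0: x=[2.0000 10.0000] v=[0.0000 0.0000]
Step 1: x=[2.1875 9.7500] v=[0.7500 -1.0000]
Step 2: x=[2.5430 9.2774] v=[1.4219 -1.8906]
Step 3: x=[3.0295 8.6339] v=[1.9458 -2.5742]
Step 4: x=[3.5964 7.8901] v=[2.2677 -2.9753]
Step 5: x=[4.1851 7.1279] v=[2.3549 -3.0487]
Step 6: x=[4.7350 6.4318] v=[2.1996 -2.7844]
Step 7: x=[5.1900 5.8797] v=[1.8198 -2.2086]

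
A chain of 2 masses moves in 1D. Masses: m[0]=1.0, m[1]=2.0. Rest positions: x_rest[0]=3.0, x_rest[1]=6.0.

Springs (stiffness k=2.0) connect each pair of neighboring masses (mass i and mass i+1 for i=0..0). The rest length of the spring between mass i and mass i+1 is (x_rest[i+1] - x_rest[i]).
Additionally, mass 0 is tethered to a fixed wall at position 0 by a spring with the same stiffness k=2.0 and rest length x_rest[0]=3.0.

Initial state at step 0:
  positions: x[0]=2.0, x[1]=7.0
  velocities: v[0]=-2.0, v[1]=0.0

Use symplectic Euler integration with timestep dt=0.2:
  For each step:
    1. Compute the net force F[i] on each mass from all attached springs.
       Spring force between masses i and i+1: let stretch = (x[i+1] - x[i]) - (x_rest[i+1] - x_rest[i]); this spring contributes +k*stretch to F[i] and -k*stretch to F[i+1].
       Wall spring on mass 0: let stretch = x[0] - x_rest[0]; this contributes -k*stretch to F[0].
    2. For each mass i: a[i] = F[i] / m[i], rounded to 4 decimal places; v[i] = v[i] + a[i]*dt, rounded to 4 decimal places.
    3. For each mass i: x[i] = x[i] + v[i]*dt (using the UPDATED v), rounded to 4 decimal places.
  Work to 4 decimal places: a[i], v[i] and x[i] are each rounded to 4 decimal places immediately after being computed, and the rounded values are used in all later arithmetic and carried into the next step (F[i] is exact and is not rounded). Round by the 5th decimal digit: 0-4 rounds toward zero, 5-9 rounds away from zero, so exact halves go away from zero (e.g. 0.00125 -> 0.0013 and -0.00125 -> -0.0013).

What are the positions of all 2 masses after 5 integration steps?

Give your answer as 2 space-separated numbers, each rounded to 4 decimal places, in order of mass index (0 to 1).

Answer: 3.3027 5.9298

Derivation:
Step 0: x=[2.0000 7.0000] v=[-2.0000 0.0000]
Step 1: x=[1.8400 6.9200] v=[-0.8000 -0.4000]
Step 2: x=[1.9392 6.7568] v=[0.4960 -0.8160]
Step 3: x=[2.2687 6.5209] v=[1.6474 -1.1795]
Step 4: x=[2.7569 6.2349] v=[2.4408 -1.4299]
Step 5: x=[3.3027 5.9298] v=[2.7292 -1.5255]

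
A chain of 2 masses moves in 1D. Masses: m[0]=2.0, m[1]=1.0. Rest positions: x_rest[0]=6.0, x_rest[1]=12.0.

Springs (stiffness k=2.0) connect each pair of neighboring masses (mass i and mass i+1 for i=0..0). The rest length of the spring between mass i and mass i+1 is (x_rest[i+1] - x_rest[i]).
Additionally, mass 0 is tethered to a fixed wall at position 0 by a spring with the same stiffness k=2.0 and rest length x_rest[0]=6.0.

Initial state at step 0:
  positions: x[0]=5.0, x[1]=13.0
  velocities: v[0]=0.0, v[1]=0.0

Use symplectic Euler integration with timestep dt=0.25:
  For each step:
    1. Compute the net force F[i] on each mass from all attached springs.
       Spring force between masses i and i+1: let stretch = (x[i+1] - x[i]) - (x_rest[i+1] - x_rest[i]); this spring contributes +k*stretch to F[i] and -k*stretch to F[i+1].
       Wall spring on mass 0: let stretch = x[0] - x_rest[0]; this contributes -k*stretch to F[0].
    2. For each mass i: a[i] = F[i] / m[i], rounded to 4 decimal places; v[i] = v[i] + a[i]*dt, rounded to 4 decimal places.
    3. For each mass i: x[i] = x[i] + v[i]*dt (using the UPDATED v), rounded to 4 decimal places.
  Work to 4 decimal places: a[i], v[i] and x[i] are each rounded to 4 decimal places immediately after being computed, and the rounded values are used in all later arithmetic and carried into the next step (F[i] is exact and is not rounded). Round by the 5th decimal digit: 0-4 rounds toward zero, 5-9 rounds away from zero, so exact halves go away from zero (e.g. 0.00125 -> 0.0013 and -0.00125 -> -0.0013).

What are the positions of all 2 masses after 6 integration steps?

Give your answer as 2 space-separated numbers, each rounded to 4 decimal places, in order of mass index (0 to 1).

Answer: 6.8249 10.7007

Derivation:
Step 0: x=[5.0000 13.0000] v=[0.0000 0.0000]
Step 1: x=[5.1875 12.7500] v=[0.7500 -1.0000]
Step 2: x=[5.5235 12.3047] v=[1.3438 -1.7813]
Step 3: x=[5.9381 11.7617] v=[1.6582 -2.1719]
Step 4: x=[6.3455 11.2408] v=[1.6296 -2.0837]
Step 5: x=[6.6623 10.8580] v=[1.2671 -1.5314]
Step 6: x=[6.8249 10.7007] v=[0.6505 -0.6293]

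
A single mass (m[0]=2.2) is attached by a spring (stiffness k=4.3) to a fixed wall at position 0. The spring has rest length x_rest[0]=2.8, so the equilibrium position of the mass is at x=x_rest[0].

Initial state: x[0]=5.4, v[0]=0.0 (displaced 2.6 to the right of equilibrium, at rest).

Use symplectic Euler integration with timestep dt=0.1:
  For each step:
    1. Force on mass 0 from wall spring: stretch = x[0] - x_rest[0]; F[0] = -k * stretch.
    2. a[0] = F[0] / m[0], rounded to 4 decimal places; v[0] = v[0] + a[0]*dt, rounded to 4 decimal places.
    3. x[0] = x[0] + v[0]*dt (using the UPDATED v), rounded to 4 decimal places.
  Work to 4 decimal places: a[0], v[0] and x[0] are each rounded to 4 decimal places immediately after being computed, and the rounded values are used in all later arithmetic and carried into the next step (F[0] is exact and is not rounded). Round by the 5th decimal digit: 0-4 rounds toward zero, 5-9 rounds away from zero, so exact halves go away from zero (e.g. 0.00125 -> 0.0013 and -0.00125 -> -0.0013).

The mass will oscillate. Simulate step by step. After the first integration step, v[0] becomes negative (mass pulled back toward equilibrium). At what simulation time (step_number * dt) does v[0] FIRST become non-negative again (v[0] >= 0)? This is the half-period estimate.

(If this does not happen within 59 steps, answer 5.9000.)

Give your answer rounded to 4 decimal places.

Answer: 2.3000

Derivation:
Step 0: x=[5.4000] v=[0.0000]
Step 1: x=[5.3492] v=[-0.5082]
Step 2: x=[5.2486] v=[-1.0065]
Step 3: x=[5.1001] v=[-1.4851]
Step 4: x=[4.9066] v=[-1.9347]
Step 5: x=[4.6720] v=[-2.3464]
Step 6: x=[4.4008] v=[-2.7123]
Step 7: x=[4.0983] v=[-3.0252]
Step 8: x=[3.7704] v=[-3.2790]
Step 9: x=[3.4235] v=[-3.4687]
Step 10: x=[3.0644] v=[-3.5906]
Step 11: x=[2.7002] v=[-3.6423]
Step 12: x=[2.3379] v=[-3.6228]
Step 13: x=[1.9847] v=[-3.5325]
Step 14: x=[1.6474] v=[-3.3732]
Step 15: x=[1.3326] v=[-3.1479]
Step 16: x=[1.0465] v=[-2.8611]
Step 17: x=[0.7947] v=[-2.5184]
Step 18: x=[0.5821] v=[-2.1265]
Step 19: x=[0.4128] v=[-1.6930]
Step 20: x=[0.2902] v=[-1.2264]
Step 21: x=[0.2166] v=[-0.7359]
Step 22: x=[0.1935] v=[-0.2310]
Step 23: x=[0.2214] v=[0.2785]
First v>=0 after going negative at step 23, time=2.3000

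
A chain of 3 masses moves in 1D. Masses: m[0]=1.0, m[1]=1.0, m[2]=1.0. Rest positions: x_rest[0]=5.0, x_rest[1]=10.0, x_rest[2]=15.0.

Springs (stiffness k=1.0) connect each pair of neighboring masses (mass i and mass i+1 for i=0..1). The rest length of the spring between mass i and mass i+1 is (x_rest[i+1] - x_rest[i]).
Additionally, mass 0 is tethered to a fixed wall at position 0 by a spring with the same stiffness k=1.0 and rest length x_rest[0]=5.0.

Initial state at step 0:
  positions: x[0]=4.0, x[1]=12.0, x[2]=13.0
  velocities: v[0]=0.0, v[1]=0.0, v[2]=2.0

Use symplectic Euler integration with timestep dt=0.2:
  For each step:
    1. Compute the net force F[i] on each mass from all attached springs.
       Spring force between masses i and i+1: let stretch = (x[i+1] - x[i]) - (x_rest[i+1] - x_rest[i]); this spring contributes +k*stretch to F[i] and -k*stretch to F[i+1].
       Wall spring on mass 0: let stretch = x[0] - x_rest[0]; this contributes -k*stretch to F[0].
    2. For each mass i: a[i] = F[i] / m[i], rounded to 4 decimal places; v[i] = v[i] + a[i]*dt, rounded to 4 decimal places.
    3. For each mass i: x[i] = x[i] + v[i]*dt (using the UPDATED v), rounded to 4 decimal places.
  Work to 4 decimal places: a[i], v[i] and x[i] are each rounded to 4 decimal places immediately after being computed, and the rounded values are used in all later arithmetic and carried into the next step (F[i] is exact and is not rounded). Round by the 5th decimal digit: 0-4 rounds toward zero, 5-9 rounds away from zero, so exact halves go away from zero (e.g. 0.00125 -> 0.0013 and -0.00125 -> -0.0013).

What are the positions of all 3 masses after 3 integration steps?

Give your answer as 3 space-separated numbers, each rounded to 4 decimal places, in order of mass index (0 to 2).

Answer: 4.8440 10.5536 15.0114

Derivation:
Step 0: x=[4.0000 12.0000 13.0000] v=[0.0000 0.0000 2.0000]
Step 1: x=[4.1600 11.7200 13.5600] v=[0.8000 -1.4000 2.8000]
Step 2: x=[4.4560 11.2112 14.2464] v=[1.4800 -2.5440 3.4320]
Step 3: x=[4.8440 10.5536 15.0114] v=[1.9398 -3.2880 3.8250]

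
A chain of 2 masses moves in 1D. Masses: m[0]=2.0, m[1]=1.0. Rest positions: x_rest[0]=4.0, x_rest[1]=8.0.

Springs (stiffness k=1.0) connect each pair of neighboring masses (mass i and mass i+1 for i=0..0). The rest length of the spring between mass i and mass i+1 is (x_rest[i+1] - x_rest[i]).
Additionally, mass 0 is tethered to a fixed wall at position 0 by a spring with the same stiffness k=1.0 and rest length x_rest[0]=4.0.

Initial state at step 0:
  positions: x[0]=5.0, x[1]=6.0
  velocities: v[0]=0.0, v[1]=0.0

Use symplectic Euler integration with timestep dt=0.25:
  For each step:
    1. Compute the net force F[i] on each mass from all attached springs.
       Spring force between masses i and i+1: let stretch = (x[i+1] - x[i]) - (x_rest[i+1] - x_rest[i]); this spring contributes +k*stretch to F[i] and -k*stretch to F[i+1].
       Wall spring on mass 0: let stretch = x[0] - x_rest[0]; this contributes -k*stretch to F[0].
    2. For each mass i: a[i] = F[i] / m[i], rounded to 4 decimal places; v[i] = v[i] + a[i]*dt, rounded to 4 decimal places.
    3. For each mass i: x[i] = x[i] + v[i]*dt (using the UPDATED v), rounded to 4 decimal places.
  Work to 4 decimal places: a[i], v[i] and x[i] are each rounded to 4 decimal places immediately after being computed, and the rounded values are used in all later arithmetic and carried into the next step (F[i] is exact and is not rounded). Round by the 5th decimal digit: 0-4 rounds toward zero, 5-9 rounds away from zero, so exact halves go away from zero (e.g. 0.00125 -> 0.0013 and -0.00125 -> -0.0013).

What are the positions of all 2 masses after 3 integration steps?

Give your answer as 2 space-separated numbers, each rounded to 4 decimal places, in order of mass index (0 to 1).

Step 0: x=[5.0000 6.0000] v=[0.0000 0.0000]
Step 1: x=[4.8750 6.1875] v=[-0.5000 0.7500]
Step 2: x=[4.6387 6.5430] v=[-0.9453 1.4219]
Step 3: x=[4.3169 7.0295] v=[-1.2871 1.9458]

Answer: 4.3169 7.0295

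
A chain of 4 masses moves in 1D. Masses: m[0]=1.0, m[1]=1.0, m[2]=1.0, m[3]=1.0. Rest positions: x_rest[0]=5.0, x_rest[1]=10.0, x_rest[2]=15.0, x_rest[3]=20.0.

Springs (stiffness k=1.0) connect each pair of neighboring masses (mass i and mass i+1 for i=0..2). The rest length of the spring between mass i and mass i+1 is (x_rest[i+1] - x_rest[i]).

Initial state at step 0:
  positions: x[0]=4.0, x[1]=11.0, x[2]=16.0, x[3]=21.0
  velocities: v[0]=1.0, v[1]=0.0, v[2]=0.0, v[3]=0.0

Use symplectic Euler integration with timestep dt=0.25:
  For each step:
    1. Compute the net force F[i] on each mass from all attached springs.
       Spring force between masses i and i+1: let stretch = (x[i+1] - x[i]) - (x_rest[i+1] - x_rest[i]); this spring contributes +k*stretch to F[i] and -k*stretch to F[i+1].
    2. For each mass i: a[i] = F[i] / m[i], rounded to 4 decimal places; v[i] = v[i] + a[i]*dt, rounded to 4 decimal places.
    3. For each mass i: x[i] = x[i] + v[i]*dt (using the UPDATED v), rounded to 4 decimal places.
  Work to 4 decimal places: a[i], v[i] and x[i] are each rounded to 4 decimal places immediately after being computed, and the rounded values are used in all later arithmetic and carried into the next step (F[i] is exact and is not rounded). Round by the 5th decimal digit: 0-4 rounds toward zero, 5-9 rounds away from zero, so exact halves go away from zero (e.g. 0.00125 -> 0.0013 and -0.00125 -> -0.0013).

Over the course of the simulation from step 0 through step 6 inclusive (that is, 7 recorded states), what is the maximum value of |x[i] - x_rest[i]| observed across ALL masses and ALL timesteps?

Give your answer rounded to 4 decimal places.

Step 0: x=[4.0000 11.0000 16.0000 21.0000] v=[1.0000 0.0000 0.0000 0.0000]
Step 1: x=[4.3750 10.8750 16.0000 21.0000] v=[1.5000 -0.5000 0.0000 0.0000]
Step 2: x=[4.8438 10.6641 15.9922 21.0000] v=[1.8750 -0.8438 -0.0313 0.0000]
Step 3: x=[5.3638 10.4224 15.9644 20.9995] v=[2.0801 -0.9669 -0.1114 -0.0020]
Step 4: x=[5.8875 10.2109 15.9049 20.9968] v=[2.0948 -0.8461 -0.2381 -0.0108]
Step 5: x=[6.3689 10.0850 15.8078 20.9884] v=[1.9257 -0.5035 -0.3886 -0.0338]
Step 6: x=[6.7701 10.0846 15.6768 20.9687] v=[1.6047 -0.0018 -0.5242 -0.0790]
Max displacement = 1.7701

Answer: 1.7701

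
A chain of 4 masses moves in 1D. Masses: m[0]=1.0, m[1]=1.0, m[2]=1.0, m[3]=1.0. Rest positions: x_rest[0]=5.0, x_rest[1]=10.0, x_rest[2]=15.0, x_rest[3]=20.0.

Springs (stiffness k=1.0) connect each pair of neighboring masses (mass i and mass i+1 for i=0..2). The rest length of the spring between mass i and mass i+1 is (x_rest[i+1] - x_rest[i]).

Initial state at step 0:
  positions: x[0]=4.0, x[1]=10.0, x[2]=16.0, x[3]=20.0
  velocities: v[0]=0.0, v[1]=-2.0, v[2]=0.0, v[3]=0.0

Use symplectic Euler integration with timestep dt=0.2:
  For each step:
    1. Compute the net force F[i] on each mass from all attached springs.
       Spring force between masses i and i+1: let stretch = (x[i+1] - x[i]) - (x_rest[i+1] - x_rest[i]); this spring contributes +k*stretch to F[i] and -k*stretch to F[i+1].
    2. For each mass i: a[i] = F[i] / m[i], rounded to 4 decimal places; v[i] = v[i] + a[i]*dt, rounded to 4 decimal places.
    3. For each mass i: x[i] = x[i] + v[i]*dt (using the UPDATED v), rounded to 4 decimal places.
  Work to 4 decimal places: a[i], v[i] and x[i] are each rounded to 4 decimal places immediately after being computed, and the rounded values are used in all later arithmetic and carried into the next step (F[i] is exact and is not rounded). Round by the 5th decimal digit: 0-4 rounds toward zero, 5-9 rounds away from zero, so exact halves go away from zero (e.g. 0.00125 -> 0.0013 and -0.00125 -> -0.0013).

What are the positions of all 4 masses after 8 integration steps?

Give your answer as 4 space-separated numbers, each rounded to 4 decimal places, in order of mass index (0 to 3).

Step 0: x=[4.0000 10.0000 16.0000 20.0000] v=[0.0000 -2.0000 0.0000 0.0000]
Step 1: x=[4.0400 9.6000 15.9200 20.0400] v=[0.2000 -2.0000 -0.4000 0.2000]
Step 2: x=[4.1024 9.2304 15.7520 20.1152] v=[0.3120 -1.8480 -0.8400 0.3760]
Step 3: x=[4.1699 8.9165 15.4977 20.2159] v=[0.3376 -1.5693 -1.2717 0.5034]
Step 4: x=[4.2273 8.6760 15.1688 20.3279] v=[0.2869 -1.2024 -1.6443 0.5598]
Step 5: x=[4.2626 8.5173 14.7866 20.4335] v=[0.1766 -0.7936 -1.9110 0.5280]
Step 6: x=[4.2681 8.4392 14.3795 20.5132] v=[0.0275 -0.3907 -2.0355 0.3986]
Step 7: x=[4.2404 8.4318 13.9801 20.5476] v=[-0.1383 -0.0369 -1.9968 0.1719]
Step 8: x=[4.1804 8.4787 13.6215 20.5193] v=[-0.3000 0.2345 -1.7930 -0.1416]

Answer: 4.1804 8.4787 13.6215 20.5193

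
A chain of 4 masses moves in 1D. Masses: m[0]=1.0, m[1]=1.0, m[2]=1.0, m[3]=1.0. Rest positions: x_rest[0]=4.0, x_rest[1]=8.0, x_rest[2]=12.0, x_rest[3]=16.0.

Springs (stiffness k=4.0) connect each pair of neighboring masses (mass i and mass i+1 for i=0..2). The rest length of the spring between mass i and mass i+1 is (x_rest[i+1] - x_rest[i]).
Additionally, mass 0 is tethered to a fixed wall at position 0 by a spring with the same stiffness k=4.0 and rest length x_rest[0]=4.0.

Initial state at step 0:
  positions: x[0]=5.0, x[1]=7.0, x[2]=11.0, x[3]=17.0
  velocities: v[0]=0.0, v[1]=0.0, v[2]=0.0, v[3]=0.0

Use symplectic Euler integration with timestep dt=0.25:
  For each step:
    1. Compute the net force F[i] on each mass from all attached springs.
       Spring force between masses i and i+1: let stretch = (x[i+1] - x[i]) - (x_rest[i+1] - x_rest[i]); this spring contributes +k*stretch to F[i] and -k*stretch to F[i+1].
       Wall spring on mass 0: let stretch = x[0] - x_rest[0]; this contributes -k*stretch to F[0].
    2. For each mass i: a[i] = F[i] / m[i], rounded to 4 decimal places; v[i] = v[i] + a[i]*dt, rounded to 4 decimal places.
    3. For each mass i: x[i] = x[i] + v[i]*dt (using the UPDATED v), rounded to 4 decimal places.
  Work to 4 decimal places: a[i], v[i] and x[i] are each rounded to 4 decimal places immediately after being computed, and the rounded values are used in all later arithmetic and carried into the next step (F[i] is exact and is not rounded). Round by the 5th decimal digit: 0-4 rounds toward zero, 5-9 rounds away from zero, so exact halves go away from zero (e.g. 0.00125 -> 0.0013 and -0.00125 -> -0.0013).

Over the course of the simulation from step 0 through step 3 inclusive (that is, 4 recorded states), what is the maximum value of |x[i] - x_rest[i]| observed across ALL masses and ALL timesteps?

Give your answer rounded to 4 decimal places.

Answer: 1.3281

Derivation:
Step 0: x=[5.0000 7.0000 11.0000 17.0000] v=[0.0000 0.0000 0.0000 0.0000]
Step 1: x=[4.2500 7.5000 11.5000 16.5000] v=[-3.0000 2.0000 2.0000 -2.0000]
Step 2: x=[3.2500 8.1875 12.2500 15.7500] v=[-4.0000 2.7500 3.0000 -3.0000]
Step 3: x=[2.6719 8.6563 12.8594 15.1250] v=[-2.3125 1.8750 2.4375 -2.5000]
Max displacement = 1.3281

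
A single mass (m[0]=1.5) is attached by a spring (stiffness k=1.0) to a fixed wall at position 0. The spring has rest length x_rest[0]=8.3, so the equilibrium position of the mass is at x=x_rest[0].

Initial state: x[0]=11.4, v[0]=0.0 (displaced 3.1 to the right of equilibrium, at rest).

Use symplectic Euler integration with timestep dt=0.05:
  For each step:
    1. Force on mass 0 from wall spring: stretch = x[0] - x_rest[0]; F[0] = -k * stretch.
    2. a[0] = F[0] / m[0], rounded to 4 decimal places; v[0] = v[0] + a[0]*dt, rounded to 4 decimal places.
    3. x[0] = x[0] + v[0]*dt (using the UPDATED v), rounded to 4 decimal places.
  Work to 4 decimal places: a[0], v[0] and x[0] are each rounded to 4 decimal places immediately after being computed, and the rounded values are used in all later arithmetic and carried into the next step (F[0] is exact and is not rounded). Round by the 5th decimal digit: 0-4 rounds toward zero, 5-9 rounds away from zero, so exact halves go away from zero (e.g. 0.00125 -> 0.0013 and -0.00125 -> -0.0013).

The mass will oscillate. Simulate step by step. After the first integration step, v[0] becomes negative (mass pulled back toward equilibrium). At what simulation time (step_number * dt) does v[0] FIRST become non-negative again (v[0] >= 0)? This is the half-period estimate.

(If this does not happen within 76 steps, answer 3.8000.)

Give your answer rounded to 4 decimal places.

Answer: 3.8000

Derivation:
Step 0: x=[11.4000] v=[0.0000]
Step 1: x=[11.3948] v=[-0.1033]
Step 2: x=[11.3845] v=[-0.2065]
Step 3: x=[11.3690] v=[-0.3093]
Step 4: x=[11.3484] v=[-0.4116]
Step 5: x=[11.3227] v=[-0.5132]
Step 6: x=[11.2920] v=[-0.6140]
Step 7: x=[11.2563] v=[-0.7137]
Step 8: x=[11.2157] v=[-0.8122]
Step 9: x=[11.1702] v=[-0.9094]
Step 10: x=[11.1199] v=[-1.0051]
Step 11: x=[11.0649] v=[-1.0991]
Step 12: x=[11.0053] v=[-1.1913]
Step 13: x=[10.9412] v=[-1.2815]
Step 14: x=[10.8727] v=[-1.3695]
Step 15: x=[10.7999] v=[-1.4553]
Step 16: x=[10.7230] v=[-1.5386]
Step 17: x=[10.6420] v=[-1.6194]
Step 18: x=[10.5571] v=[-1.6975]
Step 19: x=[10.4685] v=[-1.7727]
Step 20: x=[10.3763] v=[-1.8450]
Step 21: x=[10.2806] v=[-1.9142]
Step 22: x=[10.1816] v=[-1.9802]
Step 23: x=[10.0795] v=[-2.0429]
Step 24: x=[9.9744] v=[-2.1022]
Step 25: x=[9.8665] v=[-2.1580]
Step 26: x=[9.7560] v=[-2.2102]
Step 27: x=[9.6431] v=[-2.2587]
Step 28: x=[9.5279] v=[-2.3035]
Step 29: x=[9.4107] v=[-2.3444]
Step 30: x=[9.2916] v=[-2.3814]
Step 31: x=[9.1709] v=[-2.4145]
Step 32: x=[9.0487] v=[-2.4435]
Step 33: x=[8.9253] v=[-2.4685]
Step 34: x=[8.8008] v=[-2.4893]
Step 35: x=[8.6755] v=[-2.5060]
Step 36: x=[8.5496] v=[-2.5185]
Step 37: x=[8.4233] v=[-2.5268]
Step 38: x=[8.2968] v=[-2.5309]
Step 39: x=[8.1703] v=[-2.5308]
Step 40: x=[8.0440] v=[-2.5265]
Step 41: x=[7.9181] v=[-2.5180]
Step 42: x=[7.7928] v=[-2.5053]
Step 43: x=[7.6684] v=[-2.4884]
Step 44: x=[7.5450] v=[-2.4673]
Step 45: x=[7.4229] v=[-2.4421]
Step 46: x=[7.3023] v=[-2.4129]
Step 47: x=[7.1833] v=[-2.3796]
Step 48: x=[7.0662] v=[-2.3424]
Step 49: x=[6.9511] v=[-2.3013]
Step 50: x=[6.8383] v=[-2.2563]
Step 51: x=[6.7279] v=[-2.2076]
Step 52: x=[6.6201] v=[-2.1552]
Step 53: x=[6.5151] v=[-2.0992]
Step 54: x=[6.4131] v=[-2.0397]
Step 55: x=[6.3143] v=[-1.9768]
Step 56: x=[6.2188] v=[-1.9106]
Step 57: x=[6.1267] v=[-1.8412]
Step 58: x=[6.0383] v=[-1.7688]
Step 59: x=[5.9536] v=[-1.6934]
Step 60: x=[5.8728] v=[-1.6152]
Step 61: x=[5.7961] v=[-1.5343]
Step 62: x=[5.7236] v=[-1.4508]
Step 63: x=[5.6554] v=[-1.3649]
Step 64: x=[5.5916] v=[-1.2767]
Step 65: x=[5.5323] v=[-1.1864]
Step 66: x=[5.4776] v=[-1.0941]
Step 67: x=[5.4276] v=[-1.0000]
Step 68: x=[5.3824] v=[-0.9043]
Step 69: x=[5.3421] v=[-0.8070]
Step 70: x=[5.3067] v=[-0.7084]
Step 71: x=[5.2763] v=[-0.6086]
Step 72: x=[5.2509] v=[-0.5078]
Step 73: x=[5.2306] v=[-0.4062]
Step 74: x=[5.2154] v=[-0.3039]
Step 75: x=[5.2053] v=[-0.2011]
Step 76: x=[5.2004] v=[-0.0979]
v[0] did not become non-negative within 76 steps; using fallback time=3.8000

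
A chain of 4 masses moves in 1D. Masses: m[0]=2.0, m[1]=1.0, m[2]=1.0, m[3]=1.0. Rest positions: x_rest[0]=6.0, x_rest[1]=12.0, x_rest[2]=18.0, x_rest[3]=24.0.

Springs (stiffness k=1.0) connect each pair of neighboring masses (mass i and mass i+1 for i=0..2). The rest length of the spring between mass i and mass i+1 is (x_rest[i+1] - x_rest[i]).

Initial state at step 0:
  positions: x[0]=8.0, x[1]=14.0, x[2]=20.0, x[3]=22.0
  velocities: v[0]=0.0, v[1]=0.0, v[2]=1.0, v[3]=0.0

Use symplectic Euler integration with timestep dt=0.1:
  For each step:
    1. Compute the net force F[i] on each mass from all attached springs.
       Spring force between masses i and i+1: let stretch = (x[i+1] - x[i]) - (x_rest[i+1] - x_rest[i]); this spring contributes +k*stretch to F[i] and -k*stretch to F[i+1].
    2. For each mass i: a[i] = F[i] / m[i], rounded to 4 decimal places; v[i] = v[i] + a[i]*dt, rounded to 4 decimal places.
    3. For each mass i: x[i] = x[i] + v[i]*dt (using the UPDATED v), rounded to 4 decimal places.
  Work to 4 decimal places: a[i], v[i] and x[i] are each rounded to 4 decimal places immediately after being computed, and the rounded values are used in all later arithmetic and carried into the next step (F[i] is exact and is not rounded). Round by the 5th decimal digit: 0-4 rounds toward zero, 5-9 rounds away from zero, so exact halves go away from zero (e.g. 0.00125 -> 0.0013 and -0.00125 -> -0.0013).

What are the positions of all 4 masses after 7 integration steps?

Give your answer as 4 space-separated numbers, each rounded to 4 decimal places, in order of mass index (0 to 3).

Answer: 8.0002 14.0048 19.6191 23.0757

Derivation:
Step 0: x=[8.0000 14.0000 20.0000 22.0000] v=[0.0000 0.0000 1.0000 0.0000]
Step 1: x=[8.0000 14.0000 20.0600 22.0400] v=[0.0000 0.0000 0.6000 0.4000]
Step 2: x=[8.0000 14.0006 20.0792 22.1202] v=[0.0000 0.0060 0.1920 0.8020]
Step 3: x=[8.0000 14.0020 20.0580 22.2400] v=[0.0000 0.0138 -0.2118 1.1979]
Step 4: x=[8.0000 14.0039 19.9981 22.3980] v=[0.0001 0.0192 -0.5992 1.5797]
Step 5: x=[8.0000 14.0057 19.9022 22.5920] v=[0.0003 0.0182 -0.9586 1.9397]
Step 6: x=[8.0001 14.0064 19.7743 22.8191] v=[0.0006 0.0073 -1.2793 2.2707]
Step 7: x=[8.0002 14.0048 19.6191 23.0757] v=[0.0009 -0.0165 -1.5516 2.5662]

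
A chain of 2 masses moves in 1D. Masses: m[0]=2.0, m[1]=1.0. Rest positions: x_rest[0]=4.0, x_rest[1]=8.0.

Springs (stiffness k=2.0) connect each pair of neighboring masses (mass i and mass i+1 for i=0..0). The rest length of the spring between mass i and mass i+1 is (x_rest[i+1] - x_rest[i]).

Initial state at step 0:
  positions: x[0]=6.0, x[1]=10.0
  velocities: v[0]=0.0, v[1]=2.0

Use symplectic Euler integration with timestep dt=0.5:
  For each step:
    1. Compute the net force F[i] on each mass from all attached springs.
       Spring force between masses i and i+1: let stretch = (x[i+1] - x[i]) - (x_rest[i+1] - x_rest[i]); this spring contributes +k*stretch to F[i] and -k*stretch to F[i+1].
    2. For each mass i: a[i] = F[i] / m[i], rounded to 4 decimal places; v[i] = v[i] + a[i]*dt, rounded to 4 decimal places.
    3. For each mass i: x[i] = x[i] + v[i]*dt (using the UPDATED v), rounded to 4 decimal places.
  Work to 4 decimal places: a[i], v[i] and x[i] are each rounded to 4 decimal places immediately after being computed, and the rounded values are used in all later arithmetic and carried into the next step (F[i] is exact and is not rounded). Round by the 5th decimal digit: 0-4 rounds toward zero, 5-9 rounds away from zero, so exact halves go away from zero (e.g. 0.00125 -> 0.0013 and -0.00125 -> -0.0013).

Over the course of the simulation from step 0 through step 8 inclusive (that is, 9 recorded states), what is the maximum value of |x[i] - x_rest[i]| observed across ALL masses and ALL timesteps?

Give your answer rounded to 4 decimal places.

Step 0: x=[6.0000 10.0000] v=[0.0000 2.0000]
Step 1: x=[6.0000 11.0000] v=[0.0000 2.0000]
Step 2: x=[6.2500 11.5000] v=[0.5000 1.0000]
Step 3: x=[6.8125 11.3750] v=[1.1250 -0.2500]
Step 4: x=[7.5157 10.9688] v=[1.4063 -0.8125]
Step 5: x=[8.0822 10.8360] v=[1.1329 -0.2656]
Step 6: x=[8.3371 11.3263] v=[0.5098 0.9806]
Step 7: x=[8.3393 12.3220] v=[0.0044 1.9914]
Step 8: x=[8.3372 13.3264] v=[-0.0043 2.0087]
Max displacement = 5.3264

Answer: 5.3264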